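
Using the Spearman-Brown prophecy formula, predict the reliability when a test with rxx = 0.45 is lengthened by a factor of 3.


r_new = (n * rxx) / (1 + (n-1) * rxx)
r_new = (3 * 0.45) / (1 + 2 * 0.45)
r_new = 1.35 / 1.9
r_new = 0.7105

0.7105


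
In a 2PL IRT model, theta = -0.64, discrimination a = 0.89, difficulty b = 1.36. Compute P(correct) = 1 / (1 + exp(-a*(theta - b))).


a*(theta - b) = 0.89 * (-0.64 - 1.36) = -1.78
exp(--1.78) = 5.9299
P = 1 / (1 + 5.9299)
P = 0.1443

0.1443


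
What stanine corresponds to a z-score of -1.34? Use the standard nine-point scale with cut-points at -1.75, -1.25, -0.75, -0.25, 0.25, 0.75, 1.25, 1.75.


Stanine boundaries: [-1.75, -1.25, -0.75, -0.25, 0.25, 0.75, 1.25, 1.75]
z = -1.34
Check each boundary:
  z >= -1.75 -> could be stanine 2
  z < -1.25
  z < -0.75
  z < -0.25
  z < 0.25
  z < 0.75
  z < 1.25
  z < 1.75
Highest qualifying boundary gives stanine = 2

2


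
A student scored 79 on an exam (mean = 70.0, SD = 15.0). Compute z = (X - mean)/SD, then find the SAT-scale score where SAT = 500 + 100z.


z = (X - mean) / SD = (79 - 70.0) / 15.0
z = 9.0 / 15.0
z = 0.6
SAT-scale = SAT = 500 + 100z
Carry z at full precision (z = 9.0 / 15.0) into the conversion:
SAT-scale = 500 + 100 * (9.0 / 15.0) = 500 + 900 / 15.0
SAT-scale = 500 + 60.0
SAT-scale = 560.0

560.0


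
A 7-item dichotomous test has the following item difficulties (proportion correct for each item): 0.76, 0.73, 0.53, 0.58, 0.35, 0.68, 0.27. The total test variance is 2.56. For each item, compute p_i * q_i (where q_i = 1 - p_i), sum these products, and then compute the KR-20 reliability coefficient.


For each item, compute p_i * q_i:
  Item 1: 0.76 * 0.24 = 0.1824
  Item 2: 0.73 * 0.27 = 0.1971
  Item 3: 0.53 * 0.47 = 0.2491
  Item 4: 0.58 * 0.42 = 0.2436
  Item 5: 0.35 * 0.65 = 0.2275
  Item 6: 0.68 * 0.32 = 0.2176
  Item 7: 0.27 * 0.73 = 0.1971
Sum(p_i * q_i) = 0.1824 + 0.1971 + 0.2491 + 0.2436 + 0.2275 + 0.2176 + 0.1971 = 1.5144
KR-20 = (k/(k-1)) * (1 - Sum(p_i*q_i) / Var_total)
= (7/6) * (1 - 1.5144/2.56)
= 1.1667 * 0.4084
KR-20 = 0.4765

0.4765


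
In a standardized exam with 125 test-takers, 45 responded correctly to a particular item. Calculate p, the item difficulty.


Item difficulty p = number correct / total examinees
p = 45 / 125
p = 0.36

0.36


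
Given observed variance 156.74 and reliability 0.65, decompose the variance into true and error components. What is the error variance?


var_true = rxx * var_obs = 0.65 * 156.74 = 101.881
var_error = var_obs - var_true
var_error = 156.74 - 101.881
var_error = 54.859

54.859


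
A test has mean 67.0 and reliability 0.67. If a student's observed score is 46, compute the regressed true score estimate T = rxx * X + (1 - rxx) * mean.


T_est = rxx * X + (1 - rxx) * mean
T_est = 0.67 * 46 + 0.33 * 67.0
T_est = 30.82 + 22.11
T_est = 52.93

52.93


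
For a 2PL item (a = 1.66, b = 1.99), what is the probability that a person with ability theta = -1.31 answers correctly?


a*(theta - b) = 1.66 * (-1.31 - 1.99) = -5.478
exp(--5.478) = 239.3675
P = 1 / (1 + 239.3675)
P = 0.0042

0.0042


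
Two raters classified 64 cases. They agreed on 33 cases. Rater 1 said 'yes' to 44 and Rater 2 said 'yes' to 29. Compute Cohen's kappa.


P_o = 33/64 = 0.515625
P_e = (44*29 + 20*35) / 4096 = 0.482422
kappa = (P_o - P_e) / (1 - P_e)
kappa = (0.515625 - 0.482422) / (1 - 0.482422)
kappa = 0.0642

0.0642


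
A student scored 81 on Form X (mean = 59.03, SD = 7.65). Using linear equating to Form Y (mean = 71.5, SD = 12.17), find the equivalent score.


slope = SD_Y / SD_X = 12.17 / 7.65 ~ 1.5908
intercept = mean_Y - slope * mean_X = 71.5 - (12.17 / 7.65) * 59.03 ~ -22.4079
Y = slope * X + intercept. To avoid rounding drift from the rounded slope/intercept, evaluate the equivalent form Y = mean_Y + SD_Y * (X - mean_X) / SD_X at full precision:
Y = 71.5 + 12.17 * (81 - 59.03) / 7.65
Y = 71.5 + 12.17 * 21.97 / 7.65
Y = 71.5 + 267.3749 / 7.65
Y = 71.5 + 34.951
Y = 106.451

106.451


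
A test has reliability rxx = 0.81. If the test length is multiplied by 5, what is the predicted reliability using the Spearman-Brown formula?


r_new = (n * rxx) / (1 + (n-1) * rxx)
r_new = (5 * 0.81) / (1 + 4 * 0.81)
r_new = 4.05 / 4.24
r_new = 0.9552

0.9552


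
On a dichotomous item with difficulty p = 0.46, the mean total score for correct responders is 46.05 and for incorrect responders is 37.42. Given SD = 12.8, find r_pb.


q = 1 - p = 0.54
rpb = ((M1 - M0) / SD) * sqrt(p * q)
rpb = ((46.05 - 37.42) / 12.8) * sqrt(0.46 * 0.54)
rpb = 0.336

0.336


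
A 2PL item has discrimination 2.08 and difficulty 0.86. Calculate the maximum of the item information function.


For 2PL, max info at theta = b = 0.86
I_max = a^2 / 4 = 2.08^2 / 4
= 4.3264 / 4
I_max = 1.0816

1.0816


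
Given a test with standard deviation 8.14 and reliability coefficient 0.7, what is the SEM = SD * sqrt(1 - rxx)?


SEM = SD * sqrt(1 - rxx)
SEM = 8.14 * sqrt(1 - 0.7)
SEM = 8.14 * sqrt(0.3) = 8.14 * 0.547723
SEM = 4.4585

4.4585


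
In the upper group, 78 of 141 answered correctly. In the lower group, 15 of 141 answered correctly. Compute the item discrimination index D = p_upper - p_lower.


p_upper = 78/141 = 0.5532
p_lower = 15/141 = 0.1064
D = 0.5532 - 0.1064 = 0.4468

0.4468


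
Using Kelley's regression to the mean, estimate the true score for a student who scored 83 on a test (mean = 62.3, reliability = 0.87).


T_est = rxx * X + (1 - rxx) * mean
T_est = 0.87 * 83 + 0.13 * 62.3
T_est = 72.21 + 8.099
T_est = 80.309

80.309


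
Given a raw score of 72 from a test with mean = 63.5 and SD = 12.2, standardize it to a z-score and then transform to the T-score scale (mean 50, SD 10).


z = (X - mean) / SD = (72 - 63.5) / 12.2
z = 8.5 / 12.2
z = 0.6967
T-score = T = 50 + 10z
Carry z at full precision (z = 8.5 / 12.2) into the conversion:
T-score = 50 + 10 * (8.5 / 12.2) = 50 + 85 / 12.2
T-score = 50 + 6.9672
T-score = 56.9672

56.9672


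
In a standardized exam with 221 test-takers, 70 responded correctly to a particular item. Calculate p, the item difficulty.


Item difficulty p = number correct / total examinees
p = 70 / 221
p = 0.3167

0.3167


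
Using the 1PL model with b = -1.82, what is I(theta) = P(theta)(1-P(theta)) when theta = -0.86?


P = 1/(1+exp(-(-0.86--1.82))) = 0.7231
I = P*(1-P) = 0.7231 * 0.2769
I = 0.2002

0.2002


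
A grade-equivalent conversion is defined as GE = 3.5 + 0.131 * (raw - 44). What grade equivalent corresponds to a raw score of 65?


raw - median = 65 - 44 = 21
slope * diff = 0.131 * 21 = 2.751
GE = 3.5 + 2.751
GE = 6.251

6.251


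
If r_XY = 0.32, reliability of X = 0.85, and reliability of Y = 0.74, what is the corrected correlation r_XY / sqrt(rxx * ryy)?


r_corrected = rxy / sqrt(rxx * ryy)
= 0.32 / sqrt(0.85 * 0.74)
= 0.32 / sqrt(0.629)
= 0.32 / 0.793095
r_corrected = 0.4035

0.4035


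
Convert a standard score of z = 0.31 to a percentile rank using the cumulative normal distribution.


CDF(z) = 0.5 * (1 + erf(z/sqrt(2)))
erf(0.2192) = 0.2434
CDF = 0.6217
Percentile rank = 0.6217 * 100 = 62.17

62.17


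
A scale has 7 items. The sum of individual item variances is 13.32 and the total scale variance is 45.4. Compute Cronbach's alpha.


alpha = (k/(k-1)) * (1 - sum(si^2)/s_total^2)
= (7/6) * (1 - 13.32/45.4)
alpha = 0.8244

0.8244


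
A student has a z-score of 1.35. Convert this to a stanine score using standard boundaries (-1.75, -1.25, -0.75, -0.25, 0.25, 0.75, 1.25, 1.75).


Stanine boundaries: [-1.75, -1.25, -0.75, -0.25, 0.25, 0.75, 1.25, 1.75]
z = 1.35
Check each boundary:
  z >= -1.75 -> could be stanine 2
  z >= -1.25 -> could be stanine 3
  z >= -0.75 -> could be stanine 4
  z >= -0.25 -> could be stanine 5
  z >= 0.25 -> could be stanine 6
  z >= 0.75 -> could be stanine 7
  z >= 1.25 -> could be stanine 8
  z < 1.75
Highest qualifying boundary gives stanine = 8

8


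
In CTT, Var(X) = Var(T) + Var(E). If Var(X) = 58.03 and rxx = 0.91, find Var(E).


var_true = rxx * var_obs = 0.91 * 58.03 = 52.8073
var_error = var_obs - var_true
var_error = 58.03 - 52.8073
var_error = 5.2227

5.2227


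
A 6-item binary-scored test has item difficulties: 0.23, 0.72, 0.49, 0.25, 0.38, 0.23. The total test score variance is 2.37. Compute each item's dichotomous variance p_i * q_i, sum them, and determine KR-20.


For each item, compute p_i * q_i:
  Item 1: 0.23 * 0.77 = 0.1771
  Item 2: 0.72 * 0.28 = 0.2016
  Item 3: 0.49 * 0.51 = 0.2499
  Item 4: 0.25 * 0.75 = 0.1875
  Item 5: 0.38 * 0.62 = 0.2356
  Item 6: 0.23 * 0.77 = 0.1771
Sum(p_i * q_i) = 0.1771 + 0.2016 + 0.2499 + 0.1875 + 0.2356 + 0.1771 = 1.2288
KR-20 = (k/(k-1)) * (1 - Sum(p_i*q_i) / Var_total)
= (6/5) * (1 - 1.2288/2.37)
= 1.2 * 0.4815
KR-20 = 0.5778

0.5778


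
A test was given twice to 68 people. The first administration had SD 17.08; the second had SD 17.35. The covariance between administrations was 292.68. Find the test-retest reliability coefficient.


r = cov(X,Y) / (SD_X * SD_Y)
r = 292.68 / (17.08 * 17.35)
r = 292.68 / 296.338
r = 0.9877

0.9877


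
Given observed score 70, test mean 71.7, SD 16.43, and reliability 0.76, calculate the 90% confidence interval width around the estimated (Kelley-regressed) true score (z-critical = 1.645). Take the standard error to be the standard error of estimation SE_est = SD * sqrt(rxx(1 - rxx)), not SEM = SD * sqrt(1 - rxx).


True score estimate = 0.76*70 + 0.24*71.7 = 70.408
SE_est = SD * sqrt(rxx * (1 - rxx)) = 16.43 * sqrt(0.76 * 0.24) = 16.43 * sqrt(0.1824) = 7.016976
CI = T_est +/- z * SE_est, so width = 2 * z * SE_est = 2 * 1.645 * 7.016976
Width = 23.0859

23.0859


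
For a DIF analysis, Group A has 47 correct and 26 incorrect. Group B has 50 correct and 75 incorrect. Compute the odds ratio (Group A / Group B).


Odds_A = 47/26 = 1.8077
Odds_B = 50/75 = 0.6667
OR = Odds_A / Odds_B = 1.8077 / 0.6667
Exactly, OR = (47 * 75) / (26 * 50) = 3525 / 1300
OR = 2.7115

2.7115


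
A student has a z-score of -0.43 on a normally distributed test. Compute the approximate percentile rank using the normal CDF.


CDF(z) = 0.5 * (1 + erf(z/sqrt(2)))
erf(-0.3041) = -0.3328
CDF = 0.3336
Percentile rank = 0.3336 * 100 = 33.36

33.36


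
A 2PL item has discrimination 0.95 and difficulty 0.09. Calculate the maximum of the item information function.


For 2PL, max info at theta = b = 0.09
I_max = a^2 / 4 = 0.95^2 / 4
= 0.9025 / 4
I_max = 0.2256

0.2256


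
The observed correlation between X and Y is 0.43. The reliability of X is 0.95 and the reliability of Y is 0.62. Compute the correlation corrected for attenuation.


r_corrected = rxy / sqrt(rxx * ryy)
= 0.43 / sqrt(0.95 * 0.62)
= 0.43 / sqrt(0.589)
= 0.43 / 0.767463
r_corrected = 0.5603

0.5603


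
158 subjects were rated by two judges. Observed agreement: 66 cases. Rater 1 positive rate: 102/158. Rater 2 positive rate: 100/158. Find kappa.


P_o = 66/158 = 0.417722
P_e = (102*100 + 56*58) / 24964 = 0.538696
kappa = (P_o - P_e) / (1 - P_e)
kappa = (0.417722 - 0.538696) / (1 - 0.538696)
kappa = -0.2622

-0.2622


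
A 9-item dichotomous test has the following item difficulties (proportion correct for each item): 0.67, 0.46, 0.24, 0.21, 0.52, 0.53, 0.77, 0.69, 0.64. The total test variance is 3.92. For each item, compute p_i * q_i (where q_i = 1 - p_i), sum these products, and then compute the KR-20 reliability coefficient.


For each item, compute p_i * q_i:
  Item 1: 0.67 * 0.33 = 0.2211
  Item 2: 0.46 * 0.54 = 0.2484
  Item 3: 0.24 * 0.76 = 0.1824
  Item 4: 0.21 * 0.79 = 0.1659
  Item 5: 0.52 * 0.48 = 0.2496
  Item 6: 0.53 * 0.47 = 0.2491
  Item 7: 0.77 * 0.23 = 0.1771
  Item 8: 0.69 * 0.31 = 0.2139
  Item 9: 0.64 * 0.36 = 0.2304
Sum(p_i * q_i) = 0.2211 + 0.2484 + 0.1824 + 0.1659 + 0.2496 + 0.2491 + 0.1771 + 0.2139 + 0.2304 = 1.9379
KR-20 = (k/(k-1)) * (1 - Sum(p_i*q_i) / Var_total)
= (9/8) * (1 - 1.9379/3.92)
= 1.125 * 0.5056
KR-20 = 0.5688

0.5688


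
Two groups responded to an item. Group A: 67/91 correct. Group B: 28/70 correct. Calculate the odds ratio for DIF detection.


Odds_A = 67/24 = 2.7917
Odds_B = 28/42 = 0.6667
OR = Odds_A / Odds_B = 2.7917 / 0.6667
Exactly, OR = (67 * 42) / (24 * 28) = 2814 / 672
OR = 4.1875

4.1875


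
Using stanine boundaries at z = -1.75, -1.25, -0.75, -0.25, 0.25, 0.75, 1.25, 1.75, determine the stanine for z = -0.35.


Stanine boundaries: [-1.75, -1.25, -0.75, -0.25, 0.25, 0.75, 1.25, 1.75]
z = -0.35
Check each boundary:
  z >= -1.75 -> could be stanine 2
  z >= -1.25 -> could be stanine 3
  z >= -0.75 -> could be stanine 4
  z < -0.25
  z < 0.25
  z < 0.75
  z < 1.25
  z < 1.75
Highest qualifying boundary gives stanine = 4

4


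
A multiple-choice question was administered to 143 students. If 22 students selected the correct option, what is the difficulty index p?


Item difficulty p = number correct / total examinees
p = 22 / 143
p = 0.1538

0.1538


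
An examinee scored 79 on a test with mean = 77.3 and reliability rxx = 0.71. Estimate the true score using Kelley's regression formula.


T_est = rxx * X + (1 - rxx) * mean
T_est = 0.71 * 79 + 0.29 * 77.3
T_est = 56.09 + 22.417
T_est = 78.507

78.507


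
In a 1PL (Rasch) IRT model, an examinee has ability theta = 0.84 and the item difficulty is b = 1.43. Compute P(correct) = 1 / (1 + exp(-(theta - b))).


theta - b = 0.84 - 1.43 = -0.59
exp(-(theta - b)) = exp(0.59) = 1.804
P = 1 / (1 + 1.804)
P = 0.3566

0.3566


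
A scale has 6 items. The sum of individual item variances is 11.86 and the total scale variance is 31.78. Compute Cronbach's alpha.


alpha = (k/(k-1)) * (1 - sum(si^2)/s_total^2)
= (6/5) * (1 - 11.86/31.78)
alpha = 0.7522

0.7522


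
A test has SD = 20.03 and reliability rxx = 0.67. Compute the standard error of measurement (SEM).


SEM = SD * sqrt(1 - rxx)
SEM = 20.03 * sqrt(1 - 0.67)
SEM = 20.03 * sqrt(0.33) = 20.03 * 0.574456
SEM = 11.5064

11.5064


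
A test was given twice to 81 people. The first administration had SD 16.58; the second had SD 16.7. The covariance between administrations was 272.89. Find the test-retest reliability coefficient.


r = cov(X,Y) / (SD_X * SD_Y)
r = 272.89 / (16.58 * 16.7)
r = 272.89 / 276.886
r = 0.9856

0.9856


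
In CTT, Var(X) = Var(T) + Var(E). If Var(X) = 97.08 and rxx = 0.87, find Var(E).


var_true = rxx * var_obs = 0.87 * 97.08 = 84.4596
var_error = var_obs - var_true
var_error = 97.08 - 84.4596
var_error = 12.6204

12.6204


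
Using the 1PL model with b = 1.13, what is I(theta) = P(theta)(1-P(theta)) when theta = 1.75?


P = 1/(1+exp(-(1.75-1.13))) = 0.6502
I = P*(1-P) = 0.6502 * 0.3498
I = 0.2274

0.2274


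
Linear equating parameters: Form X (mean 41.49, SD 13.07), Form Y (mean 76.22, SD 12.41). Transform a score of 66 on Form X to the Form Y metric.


slope = SD_Y / SD_X = 12.41 / 13.07 ~ 0.9495
intercept = mean_Y - slope * mean_X = 76.22 - (12.41 / 13.07) * 41.49 ~ 36.8251
Y = slope * X + intercept. To avoid rounding drift from the rounded slope/intercept, evaluate the equivalent form Y = mean_Y + SD_Y * (X - mean_X) / SD_X at full precision:
Y = 76.22 + 12.41 * (66 - 41.49) / 13.07
Y = 76.22 + 12.41 * 24.51 / 13.07
Y = 76.22 + 304.1691 / 13.07
Y = 76.22 + 23.2723
Y = 99.4923

99.4923


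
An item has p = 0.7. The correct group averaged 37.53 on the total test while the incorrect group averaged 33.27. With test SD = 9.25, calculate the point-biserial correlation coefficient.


q = 1 - p = 0.3
rpb = ((M1 - M0) / SD) * sqrt(p * q)
rpb = ((37.53 - 33.27) / 9.25) * sqrt(0.7 * 0.3)
rpb = 0.211

0.211


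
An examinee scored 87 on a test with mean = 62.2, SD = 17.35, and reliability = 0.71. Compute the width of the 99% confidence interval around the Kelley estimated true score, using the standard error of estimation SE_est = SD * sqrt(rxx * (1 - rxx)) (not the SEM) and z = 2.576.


True score estimate = 0.71*87 + 0.29*62.2 = 79.808
SE_est = SD * sqrt(rxx * (1 - rxx)) = 17.35 * sqrt(0.71 * 0.29) = 17.35 * sqrt(0.2059) = 7.872772
CI = T_est +/- z * SE_est, so width = 2 * z * SE_est = 2 * 2.576 * 7.872772
Width = 40.5605

40.5605


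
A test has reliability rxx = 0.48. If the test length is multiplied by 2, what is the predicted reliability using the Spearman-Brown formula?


r_new = (n * rxx) / (1 + (n-1) * rxx)
r_new = (2 * 0.48) / (1 + 1 * 0.48)
r_new = 0.96 / 1.48
r_new = 0.6486

0.6486


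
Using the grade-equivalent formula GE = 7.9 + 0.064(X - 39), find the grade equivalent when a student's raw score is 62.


raw - median = 62 - 39 = 23
slope * diff = 0.064 * 23 = 1.472
GE = 7.9 + 1.472
GE = 9.372

9.372


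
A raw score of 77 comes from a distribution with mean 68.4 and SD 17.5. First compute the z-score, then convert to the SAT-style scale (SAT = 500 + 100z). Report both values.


z = (X - mean) / SD = (77 - 68.4) / 17.5
z = 8.6 / 17.5
z = 0.4914
SAT-scale = SAT = 500 + 100z
Carry z at full precision (z = 8.6 / 17.5) into the conversion:
SAT-scale = 500 + 100 * (8.6 / 17.5) = 500 + 860 / 17.5
SAT-scale = 500 + 49.1429
SAT-scale = 549.1429

549.1429


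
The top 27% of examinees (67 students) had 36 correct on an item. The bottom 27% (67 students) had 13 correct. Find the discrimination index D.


p_upper = 36/67 = 0.5373
p_lower = 13/67 = 0.194
D = 0.5373 - 0.194 = 0.3433

0.3433


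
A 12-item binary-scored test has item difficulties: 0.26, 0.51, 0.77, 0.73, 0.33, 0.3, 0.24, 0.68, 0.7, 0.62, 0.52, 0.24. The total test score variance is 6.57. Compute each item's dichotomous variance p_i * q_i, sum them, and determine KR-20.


For each item, compute p_i * q_i:
  Item 1: 0.26 * 0.74 = 0.1924
  Item 2: 0.51 * 0.49 = 0.2499
  Item 3: 0.77 * 0.23 = 0.1771
  Item 4: 0.73 * 0.27 = 0.1971
  Item 5: 0.33 * 0.67 = 0.2211
  Item 6: 0.3 * 0.7 = 0.21
  Item 7: 0.24 * 0.76 = 0.1824
  Item 8: 0.68 * 0.32 = 0.2176
  Item 9: 0.7 * 0.3 = 0.21
  Item 10: 0.62 * 0.38 = 0.2356
  Item 11: 0.52 * 0.48 = 0.2496
  Item 12: 0.24 * 0.76 = 0.1824
Sum(p_i * q_i) = 0.1924 + 0.2499 + 0.1771 + 0.1971 + 0.2211 + 0.21 + 0.1824 + 0.2176 + 0.21 + 0.2356 + 0.2496 + 0.1824 = 2.5252
KR-20 = (k/(k-1)) * (1 - Sum(p_i*q_i) / Var_total)
= (12/11) * (1 - 2.5252/6.57)
= 1.0909 * 0.6156
KR-20 = 0.6716

0.6716


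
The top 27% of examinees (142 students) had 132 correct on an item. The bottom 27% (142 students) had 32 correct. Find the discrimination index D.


p_upper = 132/142 = 0.9296
p_lower = 32/142 = 0.2254
D = 0.9296 - 0.2254 = 0.7042

0.7042


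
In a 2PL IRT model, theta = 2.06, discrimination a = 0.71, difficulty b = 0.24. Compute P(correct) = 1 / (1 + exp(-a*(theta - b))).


a*(theta - b) = 0.71 * (2.06 - 0.24) = 1.2922
exp(-1.2922) = 0.2747
P = 1 / (1 + 0.2747)
P = 0.7845

0.7845


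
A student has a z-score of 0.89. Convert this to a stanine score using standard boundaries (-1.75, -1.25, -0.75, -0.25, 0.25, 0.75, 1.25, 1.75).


Stanine boundaries: [-1.75, -1.25, -0.75, -0.25, 0.25, 0.75, 1.25, 1.75]
z = 0.89
Check each boundary:
  z >= -1.75 -> could be stanine 2
  z >= -1.25 -> could be stanine 3
  z >= -0.75 -> could be stanine 4
  z >= -0.25 -> could be stanine 5
  z >= 0.25 -> could be stanine 6
  z >= 0.75 -> could be stanine 7
  z < 1.25
  z < 1.75
Highest qualifying boundary gives stanine = 7

7


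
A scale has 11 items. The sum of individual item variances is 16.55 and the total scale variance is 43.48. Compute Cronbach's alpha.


alpha = (k/(k-1)) * (1 - sum(si^2)/s_total^2)
= (11/10) * (1 - 16.55/43.48)
alpha = 0.6813

0.6813


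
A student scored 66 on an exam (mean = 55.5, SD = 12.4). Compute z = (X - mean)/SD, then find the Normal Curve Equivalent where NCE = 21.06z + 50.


z = (X - mean) / SD = (66 - 55.5) / 12.4
z = 10.5 / 12.4
z = 0.8468
NCE = NCE = 21.06z + 50
Carry z at full precision (z = 10.5 / 12.4) into the conversion:
NCE = 21.06 * (10.5 / 12.4) + 50 = 221.13 / 12.4 + 50
NCE = 17.8331 + 50
NCE = 67.8331

67.8331


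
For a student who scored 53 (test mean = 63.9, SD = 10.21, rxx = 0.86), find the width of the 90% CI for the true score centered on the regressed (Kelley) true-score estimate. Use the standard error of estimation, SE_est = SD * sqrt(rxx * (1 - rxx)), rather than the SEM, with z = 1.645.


True score estimate = 0.86*53 + 0.14*63.9 = 54.526
SE_est = SD * sqrt(rxx * (1 - rxx)) = 10.21 * sqrt(0.86 * 0.14) = 10.21 * sqrt(0.1204) = 3.542738
CI = T_est +/- z * SE_est, so width = 2 * z * SE_est = 2 * 1.645 * 3.542738
Width = 11.6556

11.6556


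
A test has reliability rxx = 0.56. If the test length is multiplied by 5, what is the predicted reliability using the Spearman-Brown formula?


r_new = (n * rxx) / (1 + (n-1) * rxx)
r_new = (5 * 0.56) / (1 + 4 * 0.56)
r_new = 2.8 / 3.24
r_new = 0.8642

0.8642


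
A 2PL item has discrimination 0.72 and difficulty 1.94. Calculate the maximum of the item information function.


For 2PL, max info at theta = b = 1.94
I_max = a^2 / 4 = 0.72^2 / 4
= 0.5184 / 4
I_max = 0.1296

0.1296


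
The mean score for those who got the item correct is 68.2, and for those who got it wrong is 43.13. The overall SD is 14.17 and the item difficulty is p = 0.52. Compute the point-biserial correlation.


q = 1 - p = 0.48
rpb = ((M1 - M0) / SD) * sqrt(p * q)
rpb = ((68.2 - 43.13) / 14.17) * sqrt(0.52 * 0.48)
rpb = 0.8839

0.8839


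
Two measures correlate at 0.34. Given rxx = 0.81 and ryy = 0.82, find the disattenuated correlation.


r_corrected = rxy / sqrt(rxx * ryy)
= 0.34 / sqrt(0.81 * 0.82)
= 0.34 / sqrt(0.6642)
= 0.34 / 0.814985
r_corrected = 0.4172

0.4172


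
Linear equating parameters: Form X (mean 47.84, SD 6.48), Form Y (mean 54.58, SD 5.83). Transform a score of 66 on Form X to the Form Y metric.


slope = SD_Y / SD_X = 5.83 / 6.48 ~ 0.8997
intercept = mean_Y - slope * mean_X = 54.58 - (5.83 / 6.48) * 47.84 ~ 11.5388
Y = slope * X + intercept. To avoid rounding drift from the rounded slope/intercept, evaluate the equivalent form Y = mean_Y + SD_Y * (X - mean_X) / SD_X at full precision:
Y = 54.58 + 5.83 * (66 - 47.84) / 6.48
Y = 54.58 + 5.83 * 18.16 / 6.48
Y = 54.58 + 105.8728 / 6.48
Y = 54.58 + 16.3384
Y = 70.9184

70.9184


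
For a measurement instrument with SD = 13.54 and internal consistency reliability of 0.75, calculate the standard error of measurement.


SEM = SD * sqrt(1 - rxx)
SEM = 13.54 * sqrt(1 - 0.75)
SEM = 13.54 * sqrt(0.25) = 13.54 * 0.5
SEM = 6.77

6.77


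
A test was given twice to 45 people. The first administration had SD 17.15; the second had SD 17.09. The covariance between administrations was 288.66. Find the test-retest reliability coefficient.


r = cov(X,Y) / (SD_X * SD_Y)
r = 288.66 / (17.15 * 17.09)
r = 288.66 / 293.0935
r = 0.9849

0.9849


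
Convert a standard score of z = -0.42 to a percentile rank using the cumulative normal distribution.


CDF(z) = 0.5 * (1 + erf(z/sqrt(2)))
erf(-0.297) = -0.3255
CDF = 0.3372
Percentile rank = 0.3372 * 100 = 33.72

33.72


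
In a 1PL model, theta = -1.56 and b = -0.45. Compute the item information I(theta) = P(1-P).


P = 1/(1+exp(-(-1.56--0.45))) = 0.2479
I = P*(1-P) = 0.2479 * 0.7521
I = 0.1864

0.1864


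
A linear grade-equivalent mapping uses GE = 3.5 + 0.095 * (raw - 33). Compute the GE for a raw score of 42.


raw - median = 42 - 33 = 9
slope * diff = 0.095 * 9 = 0.855
GE = 3.5 + 0.855
GE = 4.355

4.355


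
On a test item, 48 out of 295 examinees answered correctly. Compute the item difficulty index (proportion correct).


Item difficulty p = number correct / total examinees
p = 48 / 295
p = 0.1627

0.1627


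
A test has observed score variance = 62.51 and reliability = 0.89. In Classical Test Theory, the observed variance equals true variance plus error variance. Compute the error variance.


var_true = rxx * var_obs = 0.89 * 62.51 = 55.6339
var_error = var_obs - var_true
var_error = 62.51 - 55.6339
var_error = 6.8761

6.8761


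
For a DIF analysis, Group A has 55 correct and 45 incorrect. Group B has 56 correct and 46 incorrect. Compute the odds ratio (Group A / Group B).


Odds_A = 55/45 = 1.2222
Odds_B = 56/46 = 1.2174
OR = Odds_A / Odds_B = 1.2222 / 1.2174
Exactly, OR = (55 * 46) / (45 * 56) = 2530 / 2520
OR = 1.004

1.004


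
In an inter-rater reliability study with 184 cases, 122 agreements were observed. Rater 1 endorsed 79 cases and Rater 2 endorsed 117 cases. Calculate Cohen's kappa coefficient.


P_o = 122/184 = 0.663043
P_e = (79*117 + 105*67) / 33856 = 0.480801
kappa = (P_o - P_e) / (1 - P_e)
kappa = (0.663043 - 0.480801) / (1 - 0.480801)
kappa = 0.351

0.351


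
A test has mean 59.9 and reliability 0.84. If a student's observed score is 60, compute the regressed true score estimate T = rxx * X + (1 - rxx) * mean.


T_est = rxx * X + (1 - rxx) * mean
T_est = 0.84 * 60 + 0.16 * 59.9
T_est = 50.4 + 9.584
T_est = 59.984

59.984


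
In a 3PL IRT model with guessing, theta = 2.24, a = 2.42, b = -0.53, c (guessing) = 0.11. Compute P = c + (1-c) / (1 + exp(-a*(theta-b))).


logit = 2.42*(2.24 - -0.53) = 6.7034
P* = 1/(1 + exp(-6.7034)) = 0.9988
P = 0.11 + (1 - 0.11) * 0.9988
P = 0.9989

0.9989


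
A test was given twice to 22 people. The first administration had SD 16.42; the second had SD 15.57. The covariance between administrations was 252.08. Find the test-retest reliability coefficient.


r = cov(X,Y) / (SD_X * SD_Y)
r = 252.08 / (16.42 * 15.57)
r = 252.08 / 255.6594
r = 0.986

0.986


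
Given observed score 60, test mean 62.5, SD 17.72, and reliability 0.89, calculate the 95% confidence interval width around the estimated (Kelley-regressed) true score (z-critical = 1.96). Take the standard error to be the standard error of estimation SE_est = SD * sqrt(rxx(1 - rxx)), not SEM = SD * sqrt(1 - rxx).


True score estimate = 0.89*60 + 0.11*62.5 = 60.275
SE_est = SD * sqrt(rxx * (1 - rxx)) = 17.72 * sqrt(0.89 * 0.11) = 17.72 * sqrt(0.0979) = 5.544406
CI = T_est +/- z * SE_est, so width = 2 * z * SE_est = 2 * 1.96 * 5.544406
Width = 21.7341

21.7341


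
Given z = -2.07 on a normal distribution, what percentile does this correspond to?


CDF(z) = 0.5 * (1 + erf(z/sqrt(2)))
erf(-1.4637) = -0.9615
CDF = 0.0192
Percentile rank = 0.0192 * 100 = 1.92

1.92


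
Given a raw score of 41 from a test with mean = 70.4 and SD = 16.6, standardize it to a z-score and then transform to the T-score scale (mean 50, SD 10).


z = (X - mean) / SD = (41 - 70.4) / 16.6
z = -29.4 / 16.6
z = -1.7711
T-score = T = 50 + 10z
Carry z at full precision (z = -29.4 / 16.6) into the conversion:
T-score = 50 + 10 * (-29.4 / 16.6) = 50 + -294 / 16.6
T-score = 50 + -17.7108
T-score = 32.2892

32.2892


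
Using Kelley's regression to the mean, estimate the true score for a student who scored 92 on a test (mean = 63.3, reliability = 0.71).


T_est = rxx * X + (1 - rxx) * mean
T_est = 0.71 * 92 + 0.29 * 63.3
T_est = 65.32 + 18.357
T_est = 83.677

83.677


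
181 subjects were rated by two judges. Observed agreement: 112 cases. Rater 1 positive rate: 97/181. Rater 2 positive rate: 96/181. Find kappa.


P_o = 112/181 = 0.618785
P_e = (97*96 + 84*85) / 32761 = 0.502182
kappa = (P_o - P_e) / (1 - P_e)
kappa = (0.618785 - 0.502182) / (1 - 0.502182)
kappa = 0.2342

0.2342


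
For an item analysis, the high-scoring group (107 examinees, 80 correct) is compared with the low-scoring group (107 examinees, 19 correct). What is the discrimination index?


p_upper = 80/107 = 0.7477
p_lower = 19/107 = 0.1776
D = 0.7477 - 0.1776 = 0.5701

0.5701


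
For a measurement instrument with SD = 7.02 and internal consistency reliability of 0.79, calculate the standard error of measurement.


SEM = SD * sqrt(1 - rxx)
SEM = 7.02 * sqrt(1 - 0.79)
SEM = 7.02 * sqrt(0.21) = 7.02 * 0.458258
SEM = 3.217

3.217


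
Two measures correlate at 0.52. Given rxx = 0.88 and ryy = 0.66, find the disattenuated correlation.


r_corrected = rxy / sqrt(rxx * ryy)
= 0.52 / sqrt(0.88 * 0.66)
= 0.52 / sqrt(0.5808)
= 0.52 / 0.762102
r_corrected = 0.6823

0.6823


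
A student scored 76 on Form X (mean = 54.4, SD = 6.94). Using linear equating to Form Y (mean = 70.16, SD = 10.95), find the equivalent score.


slope = SD_Y / SD_X = 10.95 / 6.94 ~ 1.5778
intercept = mean_Y - slope * mean_X = 70.16 - (10.95 / 6.94) * 54.4 ~ -15.6729
Y = slope * X + intercept. To avoid rounding drift from the rounded slope/intercept, evaluate the equivalent form Y = mean_Y + SD_Y * (X - mean_X) / SD_X at full precision:
Y = 70.16 + 10.95 * (76 - 54.4) / 6.94
Y = 70.16 + 10.95 * 21.6 / 6.94
Y = 70.16 + 236.52 / 6.94
Y = 70.16 + 34.0807
Y = 104.2407

104.2407


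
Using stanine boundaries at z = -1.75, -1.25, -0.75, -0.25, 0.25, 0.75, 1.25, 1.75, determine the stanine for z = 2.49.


Stanine boundaries: [-1.75, -1.25, -0.75, -0.25, 0.25, 0.75, 1.25, 1.75]
z = 2.49
Check each boundary:
  z >= -1.75 -> could be stanine 2
  z >= -1.25 -> could be stanine 3
  z >= -0.75 -> could be stanine 4
  z >= -0.25 -> could be stanine 5
  z >= 0.25 -> could be stanine 6
  z >= 0.75 -> could be stanine 7
  z >= 1.25 -> could be stanine 8
  z >= 1.75 -> could be stanine 9
Highest qualifying boundary gives stanine = 9

9


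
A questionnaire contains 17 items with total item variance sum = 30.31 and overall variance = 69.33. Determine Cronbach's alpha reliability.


alpha = (k/(k-1)) * (1 - sum(si^2)/s_total^2)
= (17/16) * (1 - 30.31/69.33)
alpha = 0.598

0.598


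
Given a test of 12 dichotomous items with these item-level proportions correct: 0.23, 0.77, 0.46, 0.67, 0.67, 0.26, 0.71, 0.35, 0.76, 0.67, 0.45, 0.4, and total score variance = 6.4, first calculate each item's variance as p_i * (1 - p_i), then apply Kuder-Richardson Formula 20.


For each item, compute p_i * q_i:
  Item 1: 0.23 * 0.77 = 0.1771
  Item 2: 0.77 * 0.23 = 0.1771
  Item 3: 0.46 * 0.54 = 0.2484
  Item 4: 0.67 * 0.33 = 0.2211
  Item 5: 0.67 * 0.33 = 0.2211
  Item 6: 0.26 * 0.74 = 0.1924
  Item 7: 0.71 * 0.29 = 0.2059
  Item 8: 0.35 * 0.65 = 0.2275
  Item 9: 0.76 * 0.24 = 0.1824
  Item 10: 0.67 * 0.33 = 0.2211
  Item 11: 0.45 * 0.55 = 0.2475
  Item 12: 0.4 * 0.6 = 0.24
Sum(p_i * q_i) = 0.1771 + 0.1771 + 0.2484 + 0.2211 + 0.2211 + 0.1924 + 0.2059 + 0.2275 + 0.1824 + 0.2211 + 0.2475 + 0.24 = 2.5616
KR-20 = (k/(k-1)) * (1 - Sum(p_i*q_i) / Var_total)
= (12/11) * (1 - 2.5616/6.4)
= 1.0909 * 0.5998
KR-20 = 0.6543

0.6543


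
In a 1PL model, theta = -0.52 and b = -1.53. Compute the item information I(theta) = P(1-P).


P = 1/(1+exp(-(-0.52--1.53))) = 0.733
I = P*(1-P) = 0.733 * 0.267
I = 0.1957

0.1957


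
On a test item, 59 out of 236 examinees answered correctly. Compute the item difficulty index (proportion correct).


Item difficulty p = number correct / total examinees
p = 59 / 236
p = 0.25

0.25


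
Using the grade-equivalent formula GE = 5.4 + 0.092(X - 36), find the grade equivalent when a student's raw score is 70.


raw - median = 70 - 36 = 34
slope * diff = 0.092 * 34 = 3.128
GE = 5.4 + 3.128
GE = 8.528

8.528


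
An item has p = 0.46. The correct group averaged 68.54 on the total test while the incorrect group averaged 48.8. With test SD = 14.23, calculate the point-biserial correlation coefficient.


q = 1 - p = 0.54
rpb = ((M1 - M0) / SD) * sqrt(p * q)
rpb = ((68.54 - 48.8) / 14.23) * sqrt(0.46 * 0.54)
rpb = 0.6914

0.6914


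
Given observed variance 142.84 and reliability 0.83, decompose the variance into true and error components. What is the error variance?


var_true = rxx * var_obs = 0.83 * 142.84 = 118.5572
var_error = var_obs - var_true
var_error = 142.84 - 118.5572
var_error = 24.2828

24.2828


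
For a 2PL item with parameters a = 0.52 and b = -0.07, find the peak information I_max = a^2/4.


For 2PL, max info at theta = b = -0.07
I_max = a^2 / 4 = 0.52^2 / 4
= 0.2704 / 4
I_max = 0.0676

0.0676


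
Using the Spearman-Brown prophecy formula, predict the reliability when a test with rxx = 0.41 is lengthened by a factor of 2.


r_new = (n * rxx) / (1 + (n-1) * rxx)
r_new = (2 * 0.41) / (1 + 1 * 0.41)
r_new = 0.82 / 1.41
r_new = 0.5816

0.5816


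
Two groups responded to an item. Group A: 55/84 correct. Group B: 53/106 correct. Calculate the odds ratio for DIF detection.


Odds_A = 55/29 = 1.8966
Odds_B = 53/53 = 1.0
OR = Odds_A / Odds_B = 1.8966 / 1.0
Exactly, OR = (55 * 53) / (29 * 53) = 2915 / 1537
OR = 1.8966

1.8966


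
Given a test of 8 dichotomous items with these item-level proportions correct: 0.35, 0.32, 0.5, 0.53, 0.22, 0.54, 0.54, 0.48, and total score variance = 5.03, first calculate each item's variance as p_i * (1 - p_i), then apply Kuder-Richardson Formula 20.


For each item, compute p_i * q_i:
  Item 1: 0.35 * 0.65 = 0.2275
  Item 2: 0.32 * 0.68 = 0.2176
  Item 3: 0.5 * 0.5 = 0.25
  Item 4: 0.53 * 0.47 = 0.2491
  Item 5: 0.22 * 0.78 = 0.1716
  Item 6: 0.54 * 0.46 = 0.2484
  Item 7: 0.54 * 0.46 = 0.2484
  Item 8: 0.48 * 0.52 = 0.2496
Sum(p_i * q_i) = 0.2275 + 0.2176 + 0.25 + 0.2491 + 0.1716 + 0.2484 + 0.2484 + 0.2496 = 1.8622
KR-20 = (k/(k-1)) * (1 - Sum(p_i*q_i) / Var_total)
= (8/7) * (1 - 1.8622/5.03)
= 1.1429 * 0.6298
KR-20 = 0.7198

0.7198


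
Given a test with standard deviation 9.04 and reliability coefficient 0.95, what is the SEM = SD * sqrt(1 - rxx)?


SEM = SD * sqrt(1 - rxx)
SEM = 9.04 * sqrt(1 - 0.95)
SEM = 9.04 * sqrt(0.05) = 9.04 * 0.223607
SEM = 2.0214

2.0214


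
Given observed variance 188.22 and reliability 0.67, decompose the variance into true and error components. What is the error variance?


var_true = rxx * var_obs = 0.67 * 188.22 = 126.1074
var_error = var_obs - var_true
var_error = 188.22 - 126.1074
var_error = 62.1126

62.1126


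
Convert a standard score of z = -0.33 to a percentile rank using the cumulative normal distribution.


CDF(z) = 0.5 * (1 + erf(z/sqrt(2)))
erf(-0.2333) = -0.2586
CDF = 0.3707
Percentile rank = 0.3707 * 100 = 37.07

37.07


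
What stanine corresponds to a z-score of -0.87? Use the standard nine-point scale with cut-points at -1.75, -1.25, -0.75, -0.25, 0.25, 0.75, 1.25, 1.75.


Stanine boundaries: [-1.75, -1.25, -0.75, -0.25, 0.25, 0.75, 1.25, 1.75]
z = -0.87
Check each boundary:
  z >= -1.75 -> could be stanine 2
  z >= -1.25 -> could be stanine 3
  z < -0.75
  z < -0.25
  z < 0.25
  z < 0.75
  z < 1.25
  z < 1.75
Highest qualifying boundary gives stanine = 3

3


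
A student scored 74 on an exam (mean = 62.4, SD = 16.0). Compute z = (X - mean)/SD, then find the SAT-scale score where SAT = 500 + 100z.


z = (X - mean) / SD = (74 - 62.4) / 16.0
z = 11.6 / 16.0
z = 0.725
SAT-scale = SAT = 500 + 100z
Carry z at full precision (z = 11.6 / 16.0) into the conversion:
SAT-scale = 500 + 100 * (11.6 / 16.0) = 500 + 1160 / 16.0
SAT-scale = 500 + 72.5
SAT-scale = 572.5

572.5


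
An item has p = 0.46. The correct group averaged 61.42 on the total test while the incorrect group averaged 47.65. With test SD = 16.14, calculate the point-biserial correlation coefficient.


q = 1 - p = 0.54
rpb = ((M1 - M0) / SD) * sqrt(p * q)
rpb = ((61.42 - 47.65) / 16.14) * sqrt(0.46 * 0.54)
rpb = 0.4252

0.4252


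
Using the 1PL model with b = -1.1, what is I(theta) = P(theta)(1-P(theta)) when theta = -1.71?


P = 1/(1+exp(-(-1.71--1.1))) = 0.3521
I = P*(1-P) = 0.3521 * 0.6479
I = 0.2281

0.2281


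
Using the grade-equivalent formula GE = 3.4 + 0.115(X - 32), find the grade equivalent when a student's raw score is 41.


raw - median = 41 - 32 = 9
slope * diff = 0.115 * 9 = 1.035
GE = 3.4 + 1.035
GE = 4.435

4.435


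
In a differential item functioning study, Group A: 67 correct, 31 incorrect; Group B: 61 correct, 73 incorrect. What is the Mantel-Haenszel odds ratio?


Odds_A = 67/31 = 2.1613
Odds_B = 61/73 = 0.8356
OR = Odds_A / Odds_B = 2.1613 / 0.8356
Exactly, OR = (67 * 73) / (31 * 61) = 4891 / 1891
OR = 2.5865

2.5865


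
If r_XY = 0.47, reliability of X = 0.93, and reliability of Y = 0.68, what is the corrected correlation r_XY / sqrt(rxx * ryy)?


r_corrected = rxy / sqrt(rxx * ryy)
= 0.47 / sqrt(0.93 * 0.68)
= 0.47 / sqrt(0.6324)
= 0.47 / 0.795236
r_corrected = 0.591

0.591


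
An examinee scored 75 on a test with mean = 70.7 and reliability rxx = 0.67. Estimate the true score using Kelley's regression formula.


T_est = rxx * X + (1 - rxx) * mean
T_est = 0.67 * 75 + 0.33 * 70.7
T_est = 50.25 + 23.331
T_est = 73.581

73.581


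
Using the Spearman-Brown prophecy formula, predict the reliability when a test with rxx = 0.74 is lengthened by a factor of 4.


r_new = (n * rxx) / (1 + (n-1) * rxx)
r_new = (4 * 0.74) / (1 + 3 * 0.74)
r_new = 2.96 / 3.22
r_new = 0.9193

0.9193


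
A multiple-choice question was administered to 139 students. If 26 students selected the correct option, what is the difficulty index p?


Item difficulty p = number correct / total examinees
p = 26 / 139
p = 0.1871

0.1871


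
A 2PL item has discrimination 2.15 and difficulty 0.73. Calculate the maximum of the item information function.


For 2PL, max info at theta = b = 0.73
I_max = a^2 / 4 = 2.15^2 / 4
= 4.6225 / 4
I_max = 1.1556

1.1556


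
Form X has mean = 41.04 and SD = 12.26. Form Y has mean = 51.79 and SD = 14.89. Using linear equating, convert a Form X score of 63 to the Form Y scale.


slope = SD_Y / SD_X = 14.89 / 12.26 ~ 1.2145
intercept = mean_Y - slope * mean_X = 51.79 - (14.89 / 12.26) * 41.04 ~ 1.9462
Y = slope * X + intercept. To avoid rounding drift from the rounded slope/intercept, evaluate the equivalent form Y = mean_Y + SD_Y * (X - mean_X) / SD_X at full precision:
Y = 51.79 + 14.89 * (63 - 41.04) / 12.26
Y = 51.79 + 14.89 * 21.96 / 12.26
Y = 51.79 + 326.9844 / 12.26
Y = 51.79 + 26.6708
Y = 78.4608

78.4608


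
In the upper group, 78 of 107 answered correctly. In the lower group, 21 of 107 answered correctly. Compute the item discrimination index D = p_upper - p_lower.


p_upper = 78/107 = 0.729
p_lower = 21/107 = 0.1963
D = 0.729 - 0.1963 = 0.5327

0.5327


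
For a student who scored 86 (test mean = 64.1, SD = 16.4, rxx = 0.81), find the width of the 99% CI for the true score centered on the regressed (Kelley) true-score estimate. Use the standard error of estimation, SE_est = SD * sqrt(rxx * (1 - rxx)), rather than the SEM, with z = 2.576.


True score estimate = 0.81*86 + 0.19*64.1 = 81.839
SE_est = SD * sqrt(rxx * (1 - rxx)) = 16.4 * sqrt(0.81 * 0.19) = 16.4 * sqrt(0.1539) = 6.433735
CI = T_est +/- z * SE_est, so width = 2 * z * SE_est = 2 * 2.576 * 6.433735
Width = 33.1466

33.1466


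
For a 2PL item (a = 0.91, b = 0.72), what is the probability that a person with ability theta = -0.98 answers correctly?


a*(theta - b) = 0.91 * (-0.98 - 0.72) = -1.547
exp(--1.547) = 4.6974
P = 1 / (1 + 4.6974)
P = 0.1755

0.1755


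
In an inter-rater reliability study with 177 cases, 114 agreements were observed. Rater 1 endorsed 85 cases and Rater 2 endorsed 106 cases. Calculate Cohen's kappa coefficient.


P_o = 114/177 = 0.644068
P_e = (85*106 + 92*71) / 31329 = 0.49609
kappa = (P_o - P_e) / (1 - P_e)
kappa = (0.644068 - 0.49609) / (1 - 0.49609)
kappa = 0.2937

0.2937


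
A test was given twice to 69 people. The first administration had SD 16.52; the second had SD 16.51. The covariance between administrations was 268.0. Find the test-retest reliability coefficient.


r = cov(X,Y) / (SD_X * SD_Y)
r = 268.0 / (16.52 * 16.51)
r = 268.0 / 272.7452
r = 0.9826

0.9826


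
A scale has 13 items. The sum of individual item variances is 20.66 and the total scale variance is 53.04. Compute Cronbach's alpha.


alpha = (k/(k-1)) * (1 - sum(si^2)/s_total^2)
= (13/12) * (1 - 20.66/53.04)
alpha = 0.6614

0.6614


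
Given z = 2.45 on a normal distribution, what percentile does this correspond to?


CDF(z) = 0.5 * (1 + erf(z/sqrt(2)))
erf(1.7324) = 0.9857
CDF = 0.9929
Percentile rank = 0.9929 * 100 = 99.29

99.29


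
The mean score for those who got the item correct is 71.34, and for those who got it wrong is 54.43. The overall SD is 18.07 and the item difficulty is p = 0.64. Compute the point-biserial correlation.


q = 1 - p = 0.36
rpb = ((M1 - M0) / SD) * sqrt(p * q)
rpb = ((71.34 - 54.43) / 18.07) * sqrt(0.64 * 0.36)
rpb = 0.4492

0.4492
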